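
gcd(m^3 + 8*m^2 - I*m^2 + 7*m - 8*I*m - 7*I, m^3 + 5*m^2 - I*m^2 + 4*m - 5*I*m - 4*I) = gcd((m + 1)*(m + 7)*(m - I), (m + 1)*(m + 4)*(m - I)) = m^2 + m*(1 - I) - I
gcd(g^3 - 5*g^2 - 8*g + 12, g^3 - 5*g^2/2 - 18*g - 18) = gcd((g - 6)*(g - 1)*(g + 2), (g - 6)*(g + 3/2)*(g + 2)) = g^2 - 4*g - 12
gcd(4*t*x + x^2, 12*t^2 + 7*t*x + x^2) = 4*t + x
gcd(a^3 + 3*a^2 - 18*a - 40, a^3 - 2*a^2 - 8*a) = a^2 - 2*a - 8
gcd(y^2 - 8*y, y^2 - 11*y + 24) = y - 8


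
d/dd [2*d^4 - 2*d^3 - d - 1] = 8*d^3 - 6*d^2 - 1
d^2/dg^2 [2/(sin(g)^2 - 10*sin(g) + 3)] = 4*(-2*sin(g)^4 + 15*sin(g)^3 - 41*sin(g)^2 - 45*sin(g) + 97)/(sin(g)^2 - 10*sin(g) + 3)^3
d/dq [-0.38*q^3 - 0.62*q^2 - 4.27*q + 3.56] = -1.14*q^2 - 1.24*q - 4.27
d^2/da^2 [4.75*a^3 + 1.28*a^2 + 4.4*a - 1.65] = 28.5*a + 2.56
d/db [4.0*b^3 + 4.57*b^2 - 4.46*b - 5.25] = 12.0*b^2 + 9.14*b - 4.46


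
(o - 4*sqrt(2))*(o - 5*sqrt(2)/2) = o^2 - 13*sqrt(2)*o/2 + 20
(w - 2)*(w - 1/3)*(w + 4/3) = w^3 - w^2 - 22*w/9 + 8/9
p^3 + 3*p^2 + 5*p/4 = p*(p + 1/2)*(p + 5/2)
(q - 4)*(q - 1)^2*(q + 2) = q^4 - 4*q^3 - 3*q^2 + 14*q - 8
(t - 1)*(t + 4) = t^2 + 3*t - 4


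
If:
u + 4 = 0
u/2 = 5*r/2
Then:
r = -4/5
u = -4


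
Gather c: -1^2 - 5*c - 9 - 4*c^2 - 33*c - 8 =-4*c^2 - 38*c - 18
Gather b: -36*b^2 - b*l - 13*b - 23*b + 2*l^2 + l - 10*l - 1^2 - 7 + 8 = -36*b^2 + b*(-l - 36) + 2*l^2 - 9*l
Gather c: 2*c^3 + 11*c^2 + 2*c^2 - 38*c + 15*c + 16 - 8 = 2*c^3 + 13*c^2 - 23*c + 8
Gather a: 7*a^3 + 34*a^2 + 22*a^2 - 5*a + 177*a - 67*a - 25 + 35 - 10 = 7*a^3 + 56*a^2 + 105*a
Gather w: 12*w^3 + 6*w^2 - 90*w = 12*w^3 + 6*w^2 - 90*w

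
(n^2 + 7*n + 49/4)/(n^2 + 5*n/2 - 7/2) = (n + 7/2)/(n - 1)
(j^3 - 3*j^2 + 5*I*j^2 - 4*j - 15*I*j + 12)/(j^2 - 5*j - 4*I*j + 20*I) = (j^3 + j^2*(-3 + 5*I) - j*(4 + 15*I) + 12)/(j^2 - j*(5 + 4*I) + 20*I)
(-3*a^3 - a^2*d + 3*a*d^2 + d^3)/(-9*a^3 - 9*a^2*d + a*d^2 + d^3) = (a - d)/(3*a - d)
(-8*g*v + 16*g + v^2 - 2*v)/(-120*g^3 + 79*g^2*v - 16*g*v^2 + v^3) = (v - 2)/(15*g^2 - 8*g*v + v^2)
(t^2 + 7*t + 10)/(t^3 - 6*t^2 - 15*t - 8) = (t^2 + 7*t + 10)/(t^3 - 6*t^2 - 15*t - 8)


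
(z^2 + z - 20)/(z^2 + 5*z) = (z - 4)/z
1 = 1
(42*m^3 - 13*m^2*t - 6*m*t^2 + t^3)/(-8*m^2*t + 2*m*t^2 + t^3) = (-21*m^2 - 4*m*t + t^2)/(t*(4*m + t))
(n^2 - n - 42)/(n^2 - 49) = (n + 6)/(n + 7)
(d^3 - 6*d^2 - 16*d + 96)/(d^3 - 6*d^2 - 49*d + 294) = (d^2 - 16)/(d^2 - 49)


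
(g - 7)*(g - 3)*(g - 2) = g^3 - 12*g^2 + 41*g - 42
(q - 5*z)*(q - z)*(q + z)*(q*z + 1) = q^4*z - 5*q^3*z^2 + q^3 - q^2*z^3 - 5*q^2*z + 5*q*z^4 - q*z^2 + 5*z^3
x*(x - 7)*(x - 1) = x^3 - 8*x^2 + 7*x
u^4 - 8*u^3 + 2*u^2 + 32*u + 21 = (u - 7)*(u - 3)*(u + 1)^2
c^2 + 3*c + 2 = (c + 1)*(c + 2)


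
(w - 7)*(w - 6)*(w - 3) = w^3 - 16*w^2 + 81*w - 126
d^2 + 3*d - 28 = (d - 4)*(d + 7)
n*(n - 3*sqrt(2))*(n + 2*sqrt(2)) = n^3 - sqrt(2)*n^2 - 12*n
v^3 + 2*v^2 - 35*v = v*(v - 5)*(v + 7)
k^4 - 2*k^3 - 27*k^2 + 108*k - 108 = (k - 3)^2*(k - 2)*(k + 6)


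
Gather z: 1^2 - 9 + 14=6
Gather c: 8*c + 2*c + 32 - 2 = 10*c + 30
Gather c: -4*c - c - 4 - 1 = -5*c - 5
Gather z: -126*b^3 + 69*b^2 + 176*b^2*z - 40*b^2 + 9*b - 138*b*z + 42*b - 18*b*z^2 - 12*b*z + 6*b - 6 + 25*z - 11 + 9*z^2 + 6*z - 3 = -126*b^3 + 29*b^2 + 57*b + z^2*(9 - 18*b) + z*(176*b^2 - 150*b + 31) - 20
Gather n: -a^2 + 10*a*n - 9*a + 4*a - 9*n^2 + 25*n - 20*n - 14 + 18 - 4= -a^2 - 5*a - 9*n^2 + n*(10*a + 5)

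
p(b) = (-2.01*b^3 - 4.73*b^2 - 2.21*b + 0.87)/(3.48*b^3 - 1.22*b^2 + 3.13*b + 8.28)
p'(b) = (-10.44*b^2 + 2.44*b - 3.13)*(-2.01*b^3 - 4.73*b^2 - 2.21*b + 0.87)/(3.48*b^3 - 1.22*b^2 + 3.13*b + 8.28)^2 + (-6.03*b^2 - 9.46*b - 2.21)/(3.48*b^3 - 1.22*b^2 + 3.13*b + 8.28)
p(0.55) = -0.21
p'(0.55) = -0.80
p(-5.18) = -0.31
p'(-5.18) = 0.04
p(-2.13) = -0.09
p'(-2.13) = 0.11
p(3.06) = -1.02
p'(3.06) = 0.07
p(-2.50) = -0.13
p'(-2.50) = 0.10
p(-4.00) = -0.25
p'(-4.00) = 0.06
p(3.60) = -0.98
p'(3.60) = 0.07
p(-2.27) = -0.11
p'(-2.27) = 0.11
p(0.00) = 0.11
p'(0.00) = -0.31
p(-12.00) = -0.45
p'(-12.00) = 0.01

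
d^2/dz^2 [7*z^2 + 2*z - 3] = 14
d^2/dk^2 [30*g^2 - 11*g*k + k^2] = 2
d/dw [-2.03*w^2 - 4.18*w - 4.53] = -4.06*w - 4.18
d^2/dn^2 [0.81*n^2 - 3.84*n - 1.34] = 1.62000000000000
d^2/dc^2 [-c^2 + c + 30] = -2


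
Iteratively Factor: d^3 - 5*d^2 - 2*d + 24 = (d - 3)*(d^2 - 2*d - 8) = (d - 3)*(d + 2)*(d - 4)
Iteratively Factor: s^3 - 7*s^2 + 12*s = (s - 3)*(s^2 - 4*s) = s*(s - 3)*(s - 4)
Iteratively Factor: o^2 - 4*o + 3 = (o - 1)*(o - 3)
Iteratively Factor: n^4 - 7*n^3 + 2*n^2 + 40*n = (n + 2)*(n^3 - 9*n^2 + 20*n) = (n - 5)*(n + 2)*(n^2 - 4*n) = n*(n - 5)*(n + 2)*(n - 4)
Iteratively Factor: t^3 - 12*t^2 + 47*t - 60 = (t - 5)*(t^2 - 7*t + 12) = (t - 5)*(t - 4)*(t - 3)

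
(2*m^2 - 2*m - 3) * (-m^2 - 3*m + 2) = -2*m^4 - 4*m^3 + 13*m^2 + 5*m - 6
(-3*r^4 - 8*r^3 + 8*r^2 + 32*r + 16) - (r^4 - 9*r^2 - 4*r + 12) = -4*r^4 - 8*r^3 + 17*r^2 + 36*r + 4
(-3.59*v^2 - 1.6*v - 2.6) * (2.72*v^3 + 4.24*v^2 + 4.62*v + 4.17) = -9.7648*v^5 - 19.5736*v^4 - 30.4418*v^3 - 33.3863*v^2 - 18.684*v - 10.842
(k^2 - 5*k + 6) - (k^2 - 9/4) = 33/4 - 5*k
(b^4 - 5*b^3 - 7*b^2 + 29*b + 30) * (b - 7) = b^5 - 12*b^4 + 28*b^3 + 78*b^2 - 173*b - 210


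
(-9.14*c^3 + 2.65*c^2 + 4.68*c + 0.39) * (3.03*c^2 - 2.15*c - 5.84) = -27.6942*c^5 + 27.6805*c^4 + 61.8605*c^3 - 24.3563*c^2 - 28.1697*c - 2.2776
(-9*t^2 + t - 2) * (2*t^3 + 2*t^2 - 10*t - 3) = -18*t^5 - 16*t^4 + 88*t^3 + 13*t^2 + 17*t + 6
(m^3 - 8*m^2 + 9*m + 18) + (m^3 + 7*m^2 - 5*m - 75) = 2*m^3 - m^2 + 4*m - 57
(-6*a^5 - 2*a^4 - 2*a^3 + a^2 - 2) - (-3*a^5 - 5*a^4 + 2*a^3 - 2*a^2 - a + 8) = -3*a^5 + 3*a^4 - 4*a^3 + 3*a^2 + a - 10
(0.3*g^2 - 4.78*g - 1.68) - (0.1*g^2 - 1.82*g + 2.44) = 0.2*g^2 - 2.96*g - 4.12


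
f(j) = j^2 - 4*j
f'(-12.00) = -28.00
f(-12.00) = 192.00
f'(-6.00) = -16.00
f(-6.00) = 60.00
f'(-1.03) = -6.06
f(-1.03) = 5.18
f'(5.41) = 6.82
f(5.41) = 7.63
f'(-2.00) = -8.00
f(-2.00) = 12.00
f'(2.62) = 1.24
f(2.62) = -3.62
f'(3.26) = 2.52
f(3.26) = -2.41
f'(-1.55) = -7.10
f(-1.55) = 8.60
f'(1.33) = -1.34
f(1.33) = -3.55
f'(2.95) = 1.90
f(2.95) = -3.10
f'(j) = 2*j - 4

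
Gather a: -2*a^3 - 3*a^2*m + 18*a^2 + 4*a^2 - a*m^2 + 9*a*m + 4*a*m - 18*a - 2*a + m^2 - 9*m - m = -2*a^3 + a^2*(22 - 3*m) + a*(-m^2 + 13*m - 20) + m^2 - 10*m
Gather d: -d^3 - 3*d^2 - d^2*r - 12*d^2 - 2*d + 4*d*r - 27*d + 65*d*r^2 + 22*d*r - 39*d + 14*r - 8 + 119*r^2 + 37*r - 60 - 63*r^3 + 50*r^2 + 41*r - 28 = -d^3 + d^2*(-r - 15) + d*(65*r^2 + 26*r - 68) - 63*r^3 + 169*r^2 + 92*r - 96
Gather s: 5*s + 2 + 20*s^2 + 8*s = 20*s^2 + 13*s + 2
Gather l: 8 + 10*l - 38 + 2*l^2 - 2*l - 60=2*l^2 + 8*l - 90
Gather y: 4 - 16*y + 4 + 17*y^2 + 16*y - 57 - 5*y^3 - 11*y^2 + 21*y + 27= -5*y^3 + 6*y^2 + 21*y - 22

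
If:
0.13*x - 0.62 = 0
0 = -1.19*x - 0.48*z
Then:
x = 4.77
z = -11.82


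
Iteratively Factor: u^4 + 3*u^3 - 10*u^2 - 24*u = (u + 2)*(u^3 + u^2 - 12*u) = u*(u + 2)*(u^2 + u - 12) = u*(u + 2)*(u + 4)*(u - 3)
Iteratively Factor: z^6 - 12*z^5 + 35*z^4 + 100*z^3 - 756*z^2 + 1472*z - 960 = (z - 5)*(z^5 - 7*z^4 + 100*z^2 - 256*z + 192) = (z - 5)*(z - 2)*(z^4 - 5*z^3 - 10*z^2 + 80*z - 96) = (z - 5)*(z - 2)*(z + 4)*(z^3 - 9*z^2 + 26*z - 24) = (z - 5)*(z - 3)*(z - 2)*(z + 4)*(z^2 - 6*z + 8) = (z - 5)*(z - 3)*(z - 2)^2*(z + 4)*(z - 4)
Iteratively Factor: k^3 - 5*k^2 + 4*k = (k)*(k^2 - 5*k + 4) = k*(k - 1)*(k - 4)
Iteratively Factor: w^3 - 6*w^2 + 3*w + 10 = (w - 5)*(w^2 - w - 2) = (w - 5)*(w - 2)*(w + 1)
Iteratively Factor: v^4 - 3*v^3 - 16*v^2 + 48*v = (v + 4)*(v^3 - 7*v^2 + 12*v) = v*(v + 4)*(v^2 - 7*v + 12) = v*(v - 3)*(v + 4)*(v - 4)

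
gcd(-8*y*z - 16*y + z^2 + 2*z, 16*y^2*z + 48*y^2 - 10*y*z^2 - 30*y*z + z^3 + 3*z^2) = 8*y - z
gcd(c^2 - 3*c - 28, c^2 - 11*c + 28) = c - 7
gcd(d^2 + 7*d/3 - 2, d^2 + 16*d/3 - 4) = d - 2/3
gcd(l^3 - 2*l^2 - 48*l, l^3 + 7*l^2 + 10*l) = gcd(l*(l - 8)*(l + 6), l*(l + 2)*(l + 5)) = l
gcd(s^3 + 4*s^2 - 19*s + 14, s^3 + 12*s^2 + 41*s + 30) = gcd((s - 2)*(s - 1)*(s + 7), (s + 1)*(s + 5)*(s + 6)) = 1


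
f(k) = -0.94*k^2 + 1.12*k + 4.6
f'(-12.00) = 23.68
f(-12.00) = -144.20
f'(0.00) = 1.12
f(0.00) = 4.60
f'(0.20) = 0.74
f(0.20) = 4.79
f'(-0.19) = 1.48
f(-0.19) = 4.35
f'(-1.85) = 4.60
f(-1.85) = -0.69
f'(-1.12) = 3.23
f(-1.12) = 2.17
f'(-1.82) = 4.54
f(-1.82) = -0.55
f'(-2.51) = 5.84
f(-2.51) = -4.13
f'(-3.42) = 7.55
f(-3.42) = -10.23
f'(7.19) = -12.40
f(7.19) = -35.94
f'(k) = 1.12 - 1.88*k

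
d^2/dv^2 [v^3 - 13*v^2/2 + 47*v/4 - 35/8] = 6*v - 13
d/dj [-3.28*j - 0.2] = -3.28000000000000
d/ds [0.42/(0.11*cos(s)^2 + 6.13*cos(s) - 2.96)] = (0.0924*cos(s) + 2.5746)*sin(s)/(0.11*cos(s)^2 + 6.13*cos(s) - 2.96)^2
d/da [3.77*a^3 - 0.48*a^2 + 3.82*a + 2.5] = 11.31*a^2 - 0.96*a + 3.82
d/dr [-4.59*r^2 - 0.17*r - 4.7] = -9.18*r - 0.17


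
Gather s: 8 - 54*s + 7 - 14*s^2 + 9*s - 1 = -14*s^2 - 45*s + 14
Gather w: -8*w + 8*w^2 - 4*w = 8*w^2 - 12*w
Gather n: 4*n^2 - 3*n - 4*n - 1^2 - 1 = 4*n^2 - 7*n - 2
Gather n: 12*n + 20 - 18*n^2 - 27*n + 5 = -18*n^2 - 15*n + 25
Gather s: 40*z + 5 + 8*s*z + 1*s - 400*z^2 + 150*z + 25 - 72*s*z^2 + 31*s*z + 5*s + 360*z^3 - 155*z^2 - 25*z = s*(-72*z^2 + 39*z + 6) + 360*z^3 - 555*z^2 + 165*z + 30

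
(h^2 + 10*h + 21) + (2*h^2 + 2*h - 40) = 3*h^2 + 12*h - 19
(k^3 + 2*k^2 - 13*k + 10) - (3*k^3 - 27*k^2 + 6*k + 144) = -2*k^3 + 29*k^2 - 19*k - 134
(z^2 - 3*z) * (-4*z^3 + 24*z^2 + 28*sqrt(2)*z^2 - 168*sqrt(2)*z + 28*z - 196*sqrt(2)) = -4*z^5 + 36*z^4 + 28*sqrt(2)*z^4 - 252*sqrt(2)*z^3 - 44*z^3 - 84*z^2 + 308*sqrt(2)*z^2 + 588*sqrt(2)*z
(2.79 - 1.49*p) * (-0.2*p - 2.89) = 0.298*p^2 + 3.7481*p - 8.0631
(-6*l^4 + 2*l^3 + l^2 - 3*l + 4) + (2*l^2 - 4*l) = -6*l^4 + 2*l^3 + 3*l^2 - 7*l + 4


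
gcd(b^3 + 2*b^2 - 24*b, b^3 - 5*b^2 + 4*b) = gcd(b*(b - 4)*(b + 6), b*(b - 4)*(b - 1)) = b^2 - 4*b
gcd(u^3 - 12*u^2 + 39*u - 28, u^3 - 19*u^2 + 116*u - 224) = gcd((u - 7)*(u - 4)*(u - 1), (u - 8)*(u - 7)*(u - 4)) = u^2 - 11*u + 28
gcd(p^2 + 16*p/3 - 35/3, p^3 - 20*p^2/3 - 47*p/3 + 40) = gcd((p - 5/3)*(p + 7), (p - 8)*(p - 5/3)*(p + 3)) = p - 5/3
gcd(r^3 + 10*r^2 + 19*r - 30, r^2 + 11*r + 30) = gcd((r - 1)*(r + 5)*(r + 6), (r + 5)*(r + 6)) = r^2 + 11*r + 30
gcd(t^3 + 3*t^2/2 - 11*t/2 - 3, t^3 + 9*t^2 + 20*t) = 1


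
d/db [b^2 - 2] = 2*b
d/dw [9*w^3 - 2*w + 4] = 27*w^2 - 2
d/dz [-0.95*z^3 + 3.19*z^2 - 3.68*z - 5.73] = -2.85*z^2 + 6.38*z - 3.68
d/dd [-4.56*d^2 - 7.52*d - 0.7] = -9.12*d - 7.52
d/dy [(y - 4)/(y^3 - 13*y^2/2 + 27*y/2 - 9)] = 2*(-4*y^3 + 37*y^2 - 104*y + 90)/(4*y^6 - 52*y^5 + 277*y^4 - 774*y^3 + 1197*y^2 - 972*y + 324)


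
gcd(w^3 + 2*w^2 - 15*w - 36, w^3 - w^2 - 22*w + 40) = w - 4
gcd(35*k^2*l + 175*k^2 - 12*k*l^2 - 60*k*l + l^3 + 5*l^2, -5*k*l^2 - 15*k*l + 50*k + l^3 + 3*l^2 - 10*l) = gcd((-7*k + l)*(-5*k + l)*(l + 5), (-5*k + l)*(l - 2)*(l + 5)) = 5*k*l + 25*k - l^2 - 5*l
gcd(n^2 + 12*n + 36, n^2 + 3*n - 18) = n + 6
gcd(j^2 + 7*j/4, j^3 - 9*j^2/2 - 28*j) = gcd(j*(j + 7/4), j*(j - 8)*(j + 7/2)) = j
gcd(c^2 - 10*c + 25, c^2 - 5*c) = c - 5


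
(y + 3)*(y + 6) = y^2 + 9*y + 18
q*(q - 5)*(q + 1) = q^3 - 4*q^2 - 5*q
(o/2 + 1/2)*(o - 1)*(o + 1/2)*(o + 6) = o^4/2 + 13*o^3/4 + o^2 - 13*o/4 - 3/2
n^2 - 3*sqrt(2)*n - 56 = (n - 7*sqrt(2))*(n + 4*sqrt(2))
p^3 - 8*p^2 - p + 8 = (p - 8)*(p - 1)*(p + 1)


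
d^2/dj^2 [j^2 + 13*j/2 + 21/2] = 2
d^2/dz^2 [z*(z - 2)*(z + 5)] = 6*z + 6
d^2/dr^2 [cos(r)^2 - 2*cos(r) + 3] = 2*cos(r) - 2*cos(2*r)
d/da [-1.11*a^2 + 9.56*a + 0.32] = 9.56 - 2.22*a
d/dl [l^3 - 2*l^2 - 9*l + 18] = 3*l^2 - 4*l - 9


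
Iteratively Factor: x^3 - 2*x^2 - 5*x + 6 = (x + 2)*(x^2 - 4*x + 3) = (x - 1)*(x + 2)*(x - 3)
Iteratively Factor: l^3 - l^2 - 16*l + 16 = (l - 4)*(l^2 + 3*l - 4) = (l - 4)*(l - 1)*(l + 4)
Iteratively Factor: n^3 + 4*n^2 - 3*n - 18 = (n + 3)*(n^2 + n - 6) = (n + 3)^2*(n - 2)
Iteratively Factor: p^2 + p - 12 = (p + 4)*(p - 3)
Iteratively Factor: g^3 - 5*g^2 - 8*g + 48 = (g + 3)*(g^2 - 8*g + 16) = (g - 4)*(g + 3)*(g - 4)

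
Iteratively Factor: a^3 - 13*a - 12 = (a + 1)*(a^2 - a - 12) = (a - 4)*(a + 1)*(a + 3)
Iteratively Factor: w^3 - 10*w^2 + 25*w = (w)*(w^2 - 10*w + 25) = w*(w - 5)*(w - 5)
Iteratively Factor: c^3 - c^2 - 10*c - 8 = (c + 2)*(c^2 - 3*c - 4) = (c + 1)*(c + 2)*(c - 4)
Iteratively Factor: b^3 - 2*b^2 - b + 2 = (b + 1)*(b^2 - 3*b + 2) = (b - 2)*(b + 1)*(b - 1)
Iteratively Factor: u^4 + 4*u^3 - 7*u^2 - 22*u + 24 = (u - 2)*(u^3 + 6*u^2 + 5*u - 12) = (u - 2)*(u - 1)*(u^2 + 7*u + 12) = (u - 2)*(u - 1)*(u + 3)*(u + 4)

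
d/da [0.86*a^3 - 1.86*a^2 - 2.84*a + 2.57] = 2.58*a^2 - 3.72*a - 2.84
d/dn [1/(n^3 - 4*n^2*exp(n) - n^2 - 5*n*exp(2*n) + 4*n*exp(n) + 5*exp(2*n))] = (4*n^2*exp(n) - 3*n^2 + 10*n*exp(2*n) + 4*n*exp(n) + 2*n - 5*exp(2*n) - 4*exp(n))/(n^3 - 4*n^2*exp(n) - n^2 - 5*n*exp(2*n) + 4*n*exp(n) + 5*exp(2*n))^2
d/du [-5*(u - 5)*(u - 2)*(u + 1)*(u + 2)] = -20*u^3 + 60*u^2 + 90*u - 80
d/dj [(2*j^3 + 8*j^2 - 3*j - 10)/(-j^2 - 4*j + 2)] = (-2*j^4 - 16*j^3 - 23*j^2 + 12*j - 46)/(j^4 + 8*j^3 + 12*j^2 - 16*j + 4)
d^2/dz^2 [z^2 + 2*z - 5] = 2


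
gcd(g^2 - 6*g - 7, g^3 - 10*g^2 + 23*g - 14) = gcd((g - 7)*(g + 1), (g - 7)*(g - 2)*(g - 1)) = g - 7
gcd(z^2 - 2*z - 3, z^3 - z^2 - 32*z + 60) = 1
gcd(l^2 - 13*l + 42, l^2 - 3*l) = 1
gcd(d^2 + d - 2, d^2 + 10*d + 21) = 1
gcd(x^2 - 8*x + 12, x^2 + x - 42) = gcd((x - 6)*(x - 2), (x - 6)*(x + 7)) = x - 6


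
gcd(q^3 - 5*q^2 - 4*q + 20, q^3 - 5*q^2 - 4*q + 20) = q^3 - 5*q^2 - 4*q + 20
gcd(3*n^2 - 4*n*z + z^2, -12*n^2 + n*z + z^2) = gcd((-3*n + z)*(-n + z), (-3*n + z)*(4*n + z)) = -3*n + z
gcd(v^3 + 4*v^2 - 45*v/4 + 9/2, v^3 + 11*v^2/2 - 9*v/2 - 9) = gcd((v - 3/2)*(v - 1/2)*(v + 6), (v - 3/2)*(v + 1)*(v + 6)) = v^2 + 9*v/2 - 9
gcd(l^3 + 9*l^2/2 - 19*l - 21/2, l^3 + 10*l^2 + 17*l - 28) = l + 7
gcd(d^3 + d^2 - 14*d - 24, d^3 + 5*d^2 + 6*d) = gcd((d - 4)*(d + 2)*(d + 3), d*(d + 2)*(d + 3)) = d^2 + 5*d + 6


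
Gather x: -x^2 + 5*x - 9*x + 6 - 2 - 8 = -x^2 - 4*x - 4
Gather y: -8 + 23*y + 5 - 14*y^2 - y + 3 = -14*y^2 + 22*y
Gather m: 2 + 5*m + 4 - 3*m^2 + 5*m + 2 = -3*m^2 + 10*m + 8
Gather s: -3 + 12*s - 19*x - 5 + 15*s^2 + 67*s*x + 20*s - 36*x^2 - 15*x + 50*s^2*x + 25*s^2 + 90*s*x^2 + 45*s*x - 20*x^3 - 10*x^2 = s^2*(50*x + 40) + s*(90*x^2 + 112*x + 32) - 20*x^3 - 46*x^2 - 34*x - 8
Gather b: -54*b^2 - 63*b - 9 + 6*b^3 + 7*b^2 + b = 6*b^3 - 47*b^2 - 62*b - 9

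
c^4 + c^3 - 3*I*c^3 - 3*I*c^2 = c^2*(c + 1)*(c - 3*I)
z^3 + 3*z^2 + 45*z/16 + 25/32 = (z + 1/2)*(z + 5/4)^2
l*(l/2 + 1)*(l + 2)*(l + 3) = l^4/2 + 7*l^3/2 + 8*l^2 + 6*l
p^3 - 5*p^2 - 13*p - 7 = (p - 7)*(p + 1)^2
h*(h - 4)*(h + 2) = h^3 - 2*h^2 - 8*h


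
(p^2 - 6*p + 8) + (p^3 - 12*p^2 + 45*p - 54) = p^3 - 11*p^2 + 39*p - 46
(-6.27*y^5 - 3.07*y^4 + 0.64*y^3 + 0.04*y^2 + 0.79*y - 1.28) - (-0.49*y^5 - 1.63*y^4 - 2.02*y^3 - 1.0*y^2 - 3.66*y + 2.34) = -5.78*y^5 - 1.44*y^4 + 2.66*y^3 + 1.04*y^2 + 4.45*y - 3.62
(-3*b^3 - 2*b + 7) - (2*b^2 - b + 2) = -3*b^3 - 2*b^2 - b + 5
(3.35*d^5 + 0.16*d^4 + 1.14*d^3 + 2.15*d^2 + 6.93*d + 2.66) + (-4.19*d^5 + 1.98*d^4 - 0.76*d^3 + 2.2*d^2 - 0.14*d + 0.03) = -0.84*d^5 + 2.14*d^4 + 0.38*d^3 + 4.35*d^2 + 6.79*d + 2.69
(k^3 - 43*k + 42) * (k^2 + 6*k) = k^5 + 6*k^4 - 43*k^3 - 216*k^2 + 252*k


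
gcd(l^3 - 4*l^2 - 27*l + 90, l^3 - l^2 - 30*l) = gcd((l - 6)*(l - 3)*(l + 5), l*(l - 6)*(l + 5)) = l^2 - l - 30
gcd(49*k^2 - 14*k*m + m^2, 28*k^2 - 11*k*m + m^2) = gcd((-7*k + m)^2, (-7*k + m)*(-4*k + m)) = 7*k - m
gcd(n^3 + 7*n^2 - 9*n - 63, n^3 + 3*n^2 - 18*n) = n - 3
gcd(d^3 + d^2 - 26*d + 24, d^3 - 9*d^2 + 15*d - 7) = d - 1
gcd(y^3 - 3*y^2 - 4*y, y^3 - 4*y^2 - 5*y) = y^2 + y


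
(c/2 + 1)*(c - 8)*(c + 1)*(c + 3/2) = c^4/2 - 7*c^3/4 - 59*c^2/4 - 49*c/2 - 12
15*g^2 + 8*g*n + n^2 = (3*g + n)*(5*g + n)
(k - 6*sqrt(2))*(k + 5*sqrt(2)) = k^2 - sqrt(2)*k - 60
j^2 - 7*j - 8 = (j - 8)*(j + 1)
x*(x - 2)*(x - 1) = x^3 - 3*x^2 + 2*x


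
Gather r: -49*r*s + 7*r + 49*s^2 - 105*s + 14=r*(7 - 49*s) + 49*s^2 - 105*s + 14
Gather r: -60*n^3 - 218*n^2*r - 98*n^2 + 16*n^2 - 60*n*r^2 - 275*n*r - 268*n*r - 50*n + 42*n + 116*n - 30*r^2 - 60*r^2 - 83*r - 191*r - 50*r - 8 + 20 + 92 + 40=-60*n^3 - 82*n^2 + 108*n + r^2*(-60*n - 90) + r*(-218*n^2 - 543*n - 324) + 144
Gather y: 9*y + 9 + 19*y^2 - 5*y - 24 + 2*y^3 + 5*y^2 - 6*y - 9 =2*y^3 + 24*y^2 - 2*y - 24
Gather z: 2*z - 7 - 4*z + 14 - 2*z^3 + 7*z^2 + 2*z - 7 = -2*z^3 + 7*z^2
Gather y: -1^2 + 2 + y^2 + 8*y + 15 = y^2 + 8*y + 16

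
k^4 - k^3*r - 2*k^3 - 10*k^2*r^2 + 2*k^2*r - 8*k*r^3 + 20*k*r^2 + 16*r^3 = (k - 2)*(k - 4*r)*(k + r)*(k + 2*r)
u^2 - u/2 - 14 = (u - 4)*(u + 7/2)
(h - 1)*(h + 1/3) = h^2 - 2*h/3 - 1/3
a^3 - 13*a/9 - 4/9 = (a - 4/3)*(a + 1/3)*(a + 1)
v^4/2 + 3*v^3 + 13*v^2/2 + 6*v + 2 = (v/2 + 1)*(v + 1)^2*(v + 2)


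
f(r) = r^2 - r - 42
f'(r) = 2*r - 1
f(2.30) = -39.01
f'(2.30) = 3.60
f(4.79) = -23.85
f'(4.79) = 8.58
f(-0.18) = -41.79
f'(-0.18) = -1.36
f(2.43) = -38.53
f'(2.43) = 3.86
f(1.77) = -40.64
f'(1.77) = 2.54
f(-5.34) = -8.14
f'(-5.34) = -11.68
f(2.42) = -38.56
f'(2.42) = 3.84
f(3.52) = -33.13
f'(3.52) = 6.04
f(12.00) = 90.00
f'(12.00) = 23.00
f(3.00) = -36.00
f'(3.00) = 5.00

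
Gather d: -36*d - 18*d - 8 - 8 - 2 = -54*d - 18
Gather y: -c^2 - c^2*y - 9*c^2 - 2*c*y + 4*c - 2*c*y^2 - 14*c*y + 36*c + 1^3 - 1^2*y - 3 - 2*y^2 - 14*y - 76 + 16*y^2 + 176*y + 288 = -10*c^2 + 40*c + y^2*(14 - 2*c) + y*(-c^2 - 16*c + 161) + 210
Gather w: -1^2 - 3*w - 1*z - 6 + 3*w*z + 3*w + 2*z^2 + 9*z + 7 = 3*w*z + 2*z^2 + 8*z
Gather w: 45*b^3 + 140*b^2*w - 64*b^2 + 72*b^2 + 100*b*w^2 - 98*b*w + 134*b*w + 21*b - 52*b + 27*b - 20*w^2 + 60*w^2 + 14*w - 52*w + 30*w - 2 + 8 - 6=45*b^3 + 8*b^2 - 4*b + w^2*(100*b + 40) + w*(140*b^2 + 36*b - 8)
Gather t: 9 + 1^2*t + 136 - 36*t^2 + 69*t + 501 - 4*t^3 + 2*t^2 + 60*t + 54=-4*t^3 - 34*t^2 + 130*t + 700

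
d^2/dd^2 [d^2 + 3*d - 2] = 2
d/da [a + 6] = 1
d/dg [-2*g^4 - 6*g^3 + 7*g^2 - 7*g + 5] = -8*g^3 - 18*g^2 + 14*g - 7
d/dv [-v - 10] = -1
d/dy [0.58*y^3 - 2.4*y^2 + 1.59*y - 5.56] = 1.74*y^2 - 4.8*y + 1.59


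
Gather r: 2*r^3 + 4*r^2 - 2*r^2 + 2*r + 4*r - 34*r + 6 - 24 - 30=2*r^3 + 2*r^2 - 28*r - 48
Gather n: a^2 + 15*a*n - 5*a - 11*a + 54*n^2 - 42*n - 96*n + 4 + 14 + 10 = a^2 - 16*a + 54*n^2 + n*(15*a - 138) + 28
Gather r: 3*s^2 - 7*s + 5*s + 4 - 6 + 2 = 3*s^2 - 2*s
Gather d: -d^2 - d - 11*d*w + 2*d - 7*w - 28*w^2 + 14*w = -d^2 + d*(1 - 11*w) - 28*w^2 + 7*w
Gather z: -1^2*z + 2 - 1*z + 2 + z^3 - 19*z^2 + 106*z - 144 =z^3 - 19*z^2 + 104*z - 140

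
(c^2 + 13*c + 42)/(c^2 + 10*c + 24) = (c + 7)/(c + 4)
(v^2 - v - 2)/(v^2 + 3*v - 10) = (v + 1)/(v + 5)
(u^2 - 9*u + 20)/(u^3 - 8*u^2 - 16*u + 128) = (u - 5)/(u^2 - 4*u - 32)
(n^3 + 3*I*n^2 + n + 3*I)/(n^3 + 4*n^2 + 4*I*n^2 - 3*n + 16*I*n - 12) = (n - I)/(n + 4)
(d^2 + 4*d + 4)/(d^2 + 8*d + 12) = (d + 2)/(d + 6)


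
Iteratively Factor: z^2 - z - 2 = (z + 1)*(z - 2)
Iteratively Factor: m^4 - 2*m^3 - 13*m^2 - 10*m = (m)*(m^3 - 2*m^2 - 13*m - 10) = m*(m - 5)*(m^2 + 3*m + 2) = m*(m - 5)*(m + 2)*(m + 1)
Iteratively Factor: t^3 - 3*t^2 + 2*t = (t - 1)*(t^2 - 2*t) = t*(t - 1)*(t - 2)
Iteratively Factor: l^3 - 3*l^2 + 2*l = (l - 2)*(l^2 - l) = (l - 2)*(l - 1)*(l)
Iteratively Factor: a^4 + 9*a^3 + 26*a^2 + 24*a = (a + 2)*(a^3 + 7*a^2 + 12*a) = a*(a + 2)*(a^2 + 7*a + 12) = a*(a + 2)*(a + 4)*(a + 3)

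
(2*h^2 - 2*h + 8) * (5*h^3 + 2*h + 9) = 10*h^5 - 10*h^4 + 44*h^3 + 14*h^2 - 2*h + 72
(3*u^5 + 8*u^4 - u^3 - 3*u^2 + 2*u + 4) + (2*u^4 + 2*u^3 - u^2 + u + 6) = 3*u^5 + 10*u^4 + u^3 - 4*u^2 + 3*u + 10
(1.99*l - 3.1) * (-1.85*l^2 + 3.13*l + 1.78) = -3.6815*l^3 + 11.9637*l^2 - 6.1608*l - 5.518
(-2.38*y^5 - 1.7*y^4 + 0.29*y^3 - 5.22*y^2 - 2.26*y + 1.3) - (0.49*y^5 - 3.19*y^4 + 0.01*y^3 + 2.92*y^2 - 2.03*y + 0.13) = -2.87*y^5 + 1.49*y^4 + 0.28*y^3 - 8.14*y^2 - 0.23*y + 1.17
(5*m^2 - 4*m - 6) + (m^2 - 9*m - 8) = 6*m^2 - 13*m - 14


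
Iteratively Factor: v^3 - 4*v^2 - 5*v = (v + 1)*(v^2 - 5*v) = v*(v + 1)*(v - 5)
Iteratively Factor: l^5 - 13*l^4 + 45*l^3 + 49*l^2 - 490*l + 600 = (l - 4)*(l^4 - 9*l^3 + 9*l^2 + 85*l - 150) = (l - 5)*(l - 4)*(l^3 - 4*l^2 - 11*l + 30) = (l - 5)*(l - 4)*(l + 3)*(l^2 - 7*l + 10) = (l - 5)*(l - 4)*(l - 2)*(l + 3)*(l - 5)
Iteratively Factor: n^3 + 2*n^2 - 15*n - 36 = (n + 3)*(n^2 - n - 12) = (n + 3)^2*(n - 4)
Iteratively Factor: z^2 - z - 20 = (z + 4)*(z - 5)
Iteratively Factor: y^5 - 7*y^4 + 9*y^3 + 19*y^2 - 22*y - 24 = (y - 3)*(y^4 - 4*y^3 - 3*y^2 + 10*y + 8) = (y - 3)*(y + 1)*(y^3 - 5*y^2 + 2*y + 8) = (y - 3)*(y - 2)*(y + 1)*(y^2 - 3*y - 4) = (y - 3)*(y - 2)*(y + 1)^2*(y - 4)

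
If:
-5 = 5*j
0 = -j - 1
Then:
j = -1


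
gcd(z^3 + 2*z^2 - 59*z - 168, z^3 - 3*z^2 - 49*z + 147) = z + 7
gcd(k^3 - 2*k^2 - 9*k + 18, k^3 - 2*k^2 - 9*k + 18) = k^3 - 2*k^2 - 9*k + 18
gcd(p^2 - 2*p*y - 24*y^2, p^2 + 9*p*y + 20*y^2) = p + 4*y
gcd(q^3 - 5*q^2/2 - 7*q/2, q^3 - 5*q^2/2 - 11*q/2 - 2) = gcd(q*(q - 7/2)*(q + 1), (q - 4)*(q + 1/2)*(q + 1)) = q + 1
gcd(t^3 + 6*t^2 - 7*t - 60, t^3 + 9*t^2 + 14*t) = 1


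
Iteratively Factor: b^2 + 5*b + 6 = (b + 3)*(b + 2)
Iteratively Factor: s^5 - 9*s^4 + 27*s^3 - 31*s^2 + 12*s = (s - 1)*(s^4 - 8*s^3 + 19*s^2 - 12*s) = (s - 3)*(s - 1)*(s^3 - 5*s^2 + 4*s) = s*(s - 3)*(s - 1)*(s^2 - 5*s + 4) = s*(s - 3)*(s - 1)^2*(s - 4)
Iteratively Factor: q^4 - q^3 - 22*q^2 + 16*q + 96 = (q + 4)*(q^3 - 5*q^2 - 2*q + 24) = (q + 2)*(q + 4)*(q^2 - 7*q + 12) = (q - 3)*(q + 2)*(q + 4)*(q - 4)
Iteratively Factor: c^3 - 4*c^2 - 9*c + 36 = (c + 3)*(c^2 - 7*c + 12) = (c - 3)*(c + 3)*(c - 4)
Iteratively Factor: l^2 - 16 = (l + 4)*(l - 4)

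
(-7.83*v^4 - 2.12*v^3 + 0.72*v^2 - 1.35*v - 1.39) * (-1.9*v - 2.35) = 14.877*v^5 + 22.4285*v^4 + 3.614*v^3 + 0.873*v^2 + 5.8135*v + 3.2665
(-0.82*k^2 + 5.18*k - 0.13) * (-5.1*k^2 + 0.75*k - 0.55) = 4.182*k^4 - 27.033*k^3 + 4.999*k^2 - 2.9465*k + 0.0715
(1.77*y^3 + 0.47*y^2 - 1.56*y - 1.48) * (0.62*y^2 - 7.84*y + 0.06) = 1.0974*y^5 - 13.5854*y^4 - 4.5458*y^3 + 11.341*y^2 + 11.5096*y - 0.0888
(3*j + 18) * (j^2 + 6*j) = 3*j^3 + 36*j^2 + 108*j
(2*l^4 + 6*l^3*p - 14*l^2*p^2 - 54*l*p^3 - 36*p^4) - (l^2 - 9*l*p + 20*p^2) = 2*l^4 + 6*l^3*p - 14*l^2*p^2 - l^2 - 54*l*p^3 + 9*l*p - 36*p^4 - 20*p^2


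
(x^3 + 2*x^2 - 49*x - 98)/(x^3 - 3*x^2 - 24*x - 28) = (x + 7)/(x + 2)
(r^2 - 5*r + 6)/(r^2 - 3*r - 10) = (-r^2 + 5*r - 6)/(-r^2 + 3*r + 10)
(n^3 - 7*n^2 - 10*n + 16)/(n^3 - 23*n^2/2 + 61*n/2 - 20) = 2*(n + 2)/(2*n - 5)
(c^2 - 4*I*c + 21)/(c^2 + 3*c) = (c^2 - 4*I*c + 21)/(c*(c + 3))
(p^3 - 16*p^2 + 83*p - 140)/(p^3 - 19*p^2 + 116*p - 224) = (p - 5)/(p - 8)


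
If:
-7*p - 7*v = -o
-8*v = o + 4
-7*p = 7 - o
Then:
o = -12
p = -19/7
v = 1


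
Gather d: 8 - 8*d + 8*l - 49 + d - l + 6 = -7*d + 7*l - 35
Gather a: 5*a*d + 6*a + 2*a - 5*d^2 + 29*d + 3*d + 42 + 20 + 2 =a*(5*d + 8) - 5*d^2 + 32*d + 64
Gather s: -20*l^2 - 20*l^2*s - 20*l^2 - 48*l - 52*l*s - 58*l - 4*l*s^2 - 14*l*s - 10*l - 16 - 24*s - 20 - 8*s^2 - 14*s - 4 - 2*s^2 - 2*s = -40*l^2 - 116*l + s^2*(-4*l - 10) + s*(-20*l^2 - 66*l - 40) - 40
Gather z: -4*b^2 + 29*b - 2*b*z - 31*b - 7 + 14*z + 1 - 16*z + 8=-4*b^2 - 2*b + z*(-2*b - 2) + 2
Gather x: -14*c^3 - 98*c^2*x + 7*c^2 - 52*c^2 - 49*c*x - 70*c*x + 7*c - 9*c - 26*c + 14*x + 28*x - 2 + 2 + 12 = -14*c^3 - 45*c^2 - 28*c + x*(-98*c^2 - 119*c + 42) + 12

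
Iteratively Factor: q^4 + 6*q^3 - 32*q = (q + 4)*(q^3 + 2*q^2 - 8*q) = (q - 2)*(q + 4)*(q^2 + 4*q) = (q - 2)*(q + 4)^2*(q)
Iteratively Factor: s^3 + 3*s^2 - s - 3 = (s - 1)*(s^2 + 4*s + 3) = (s - 1)*(s + 1)*(s + 3)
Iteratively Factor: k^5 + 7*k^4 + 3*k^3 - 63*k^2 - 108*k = (k + 3)*(k^4 + 4*k^3 - 9*k^2 - 36*k) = (k - 3)*(k + 3)*(k^3 + 7*k^2 + 12*k) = k*(k - 3)*(k + 3)*(k^2 + 7*k + 12) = k*(k - 3)*(k + 3)*(k + 4)*(k + 3)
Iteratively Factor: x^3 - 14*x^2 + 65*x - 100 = (x - 4)*(x^2 - 10*x + 25) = (x - 5)*(x - 4)*(x - 5)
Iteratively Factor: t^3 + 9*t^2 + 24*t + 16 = (t + 1)*(t^2 + 8*t + 16) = (t + 1)*(t + 4)*(t + 4)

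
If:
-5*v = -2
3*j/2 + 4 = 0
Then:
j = -8/3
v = 2/5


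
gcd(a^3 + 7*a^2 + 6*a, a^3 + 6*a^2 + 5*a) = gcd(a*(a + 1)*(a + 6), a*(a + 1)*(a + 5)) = a^2 + a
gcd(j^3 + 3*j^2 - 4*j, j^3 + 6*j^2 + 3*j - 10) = j - 1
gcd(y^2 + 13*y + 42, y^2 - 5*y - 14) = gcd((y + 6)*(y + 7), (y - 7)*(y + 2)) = 1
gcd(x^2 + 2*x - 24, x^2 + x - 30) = x + 6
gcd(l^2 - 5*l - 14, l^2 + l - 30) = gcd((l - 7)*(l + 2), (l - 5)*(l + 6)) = 1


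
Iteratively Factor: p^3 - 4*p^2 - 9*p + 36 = (p - 3)*(p^2 - p - 12) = (p - 3)*(p + 3)*(p - 4)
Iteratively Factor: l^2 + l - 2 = (l - 1)*(l + 2)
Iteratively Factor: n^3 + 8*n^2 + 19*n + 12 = (n + 1)*(n^2 + 7*n + 12) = (n + 1)*(n + 3)*(n + 4)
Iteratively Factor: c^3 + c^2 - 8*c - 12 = (c + 2)*(c^2 - c - 6) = (c - 3)*(c + 2)*(c + 2)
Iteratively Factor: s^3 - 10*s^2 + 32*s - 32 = (s - 2)*(s^2 - 8*s + 16) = (s - 4)*(s - 2)*(s - 4)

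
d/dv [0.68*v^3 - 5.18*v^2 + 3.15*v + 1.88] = 2.04*v^2 - 10.36*v + 3.15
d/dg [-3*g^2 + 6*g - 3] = 6 - 6*g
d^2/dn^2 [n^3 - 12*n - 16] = 6*n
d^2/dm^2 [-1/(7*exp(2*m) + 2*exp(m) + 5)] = 2*(-4*(7*exp(m) + 1)^2*exp(m) + (14*exp(m) + 1)*(7*exp(2*m) + 2*exp(m) + 5))*exp(m)/(7*exp(2*m) + 2*exp(m) + 5)^3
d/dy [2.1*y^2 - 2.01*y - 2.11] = 4.2*y - 2.01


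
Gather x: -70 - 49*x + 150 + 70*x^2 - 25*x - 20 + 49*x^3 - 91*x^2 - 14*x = 49*x^3 - 21*x^2 - 88*x + 60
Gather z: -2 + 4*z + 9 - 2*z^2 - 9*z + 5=-2*z^2 - 5*z + 12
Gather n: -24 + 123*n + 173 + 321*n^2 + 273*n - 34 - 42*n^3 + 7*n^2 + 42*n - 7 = -42*n^3 + 328*n^2 + 438*n + 108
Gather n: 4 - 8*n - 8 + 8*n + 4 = 0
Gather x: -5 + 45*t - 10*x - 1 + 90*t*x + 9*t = 54*t + x*(90*t - 10) - 6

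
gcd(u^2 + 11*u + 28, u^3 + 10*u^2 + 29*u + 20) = u + 4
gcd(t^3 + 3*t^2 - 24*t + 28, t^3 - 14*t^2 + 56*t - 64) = t - 2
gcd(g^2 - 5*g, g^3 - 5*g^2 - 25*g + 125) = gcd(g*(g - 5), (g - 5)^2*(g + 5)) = g - 5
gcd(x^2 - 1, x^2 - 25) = 1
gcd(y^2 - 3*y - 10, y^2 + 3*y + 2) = y + 2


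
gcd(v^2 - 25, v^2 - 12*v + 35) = v - 5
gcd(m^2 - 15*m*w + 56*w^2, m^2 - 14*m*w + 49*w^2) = -m + 7*w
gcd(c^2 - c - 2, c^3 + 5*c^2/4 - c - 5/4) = c + 1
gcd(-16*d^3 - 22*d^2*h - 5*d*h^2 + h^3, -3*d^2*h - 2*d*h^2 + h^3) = d + h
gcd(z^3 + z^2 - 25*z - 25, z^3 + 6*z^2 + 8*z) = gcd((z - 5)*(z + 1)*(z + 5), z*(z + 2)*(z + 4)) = 1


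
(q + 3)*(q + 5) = q^2 + 8*q + 15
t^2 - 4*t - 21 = (t - 7)*(t + 3)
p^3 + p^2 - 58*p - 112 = (p - 8)*(p + 2)*(p + 7)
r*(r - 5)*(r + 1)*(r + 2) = r^4 - 2*r^3 - 13*r^2 - 10*r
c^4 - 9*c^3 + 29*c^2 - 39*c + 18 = (c - 3)^2*(c - 2)*(c - 1)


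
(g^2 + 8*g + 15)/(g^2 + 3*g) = (g + 5)/g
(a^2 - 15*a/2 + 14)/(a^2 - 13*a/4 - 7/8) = 4*(a - 4)/(4*a + 1)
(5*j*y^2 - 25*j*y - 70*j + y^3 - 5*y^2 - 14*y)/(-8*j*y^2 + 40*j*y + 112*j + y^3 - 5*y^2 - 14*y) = (5*j + y)/(-8*j + y)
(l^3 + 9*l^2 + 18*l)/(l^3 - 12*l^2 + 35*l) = (l^2 + 9*l + 18)/(l^2 - 12*l + 35)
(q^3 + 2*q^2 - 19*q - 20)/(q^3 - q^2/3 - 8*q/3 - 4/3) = 3*(q^2 + q - 20)/(3*q^2 - 4*q - 4)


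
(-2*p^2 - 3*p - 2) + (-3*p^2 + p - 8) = -5*p^2 - 2*p - 10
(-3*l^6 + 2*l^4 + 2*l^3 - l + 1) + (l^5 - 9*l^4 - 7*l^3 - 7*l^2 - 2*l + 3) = -3*l^6 + l^5 - 7*l^4 - 5*l^3 - 7*l^2 - 3*l + 4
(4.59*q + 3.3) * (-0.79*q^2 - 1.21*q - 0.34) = -3.6261*q^3 - 8.1609*q^2 - 5.5536*q - 1.122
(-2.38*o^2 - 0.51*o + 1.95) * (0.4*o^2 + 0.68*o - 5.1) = -0.952*o^4 - 1.8224*o^3 + 12.5712*o^2 + 3.927*o - 9.945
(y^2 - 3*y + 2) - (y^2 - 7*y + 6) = 4*y - 4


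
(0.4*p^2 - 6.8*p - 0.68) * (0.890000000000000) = 0.356*p^2 - 6.052*p - 0.6052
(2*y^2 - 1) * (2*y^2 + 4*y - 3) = 4*y^4 + 8*y^3 - 8*y^2 - 4*y + 3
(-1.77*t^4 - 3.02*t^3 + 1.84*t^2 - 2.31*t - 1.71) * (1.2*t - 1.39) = -2.124*t^5 - 1.1637*t^4 + 6.4058*t^3 - 5.3296*t^2 + 1.1589*t + 2.3769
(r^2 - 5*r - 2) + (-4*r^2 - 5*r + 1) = -3*r^2 - 10*r - 1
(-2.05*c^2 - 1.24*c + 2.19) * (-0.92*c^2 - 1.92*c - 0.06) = 1.886*c^4 + 5.0768*c^3 + 0.489*c^2 - 4.1304*c - 0.1314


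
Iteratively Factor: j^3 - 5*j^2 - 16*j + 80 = (j + 4)*(j^2 - 9*j + 20) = (j - 4)*(j + 4)*(j - 5)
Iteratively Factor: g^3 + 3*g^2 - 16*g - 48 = (g - 4)*(g^2 + 7*g + 12) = (g - 4)*(g + 4)*(g + 3)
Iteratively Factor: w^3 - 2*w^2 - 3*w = (w - 3)*(w^2 + w) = w*(w - 3)*(w + 1)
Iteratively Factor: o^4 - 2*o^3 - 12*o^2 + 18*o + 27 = (o + 3)*(o^3 - 5*o^2 + 3*o + 9) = (o + 1)*(o + 3)*(o^2 - 6*o + 9) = (o - 3)*(o + 1)*(o + 3)*(o - 3)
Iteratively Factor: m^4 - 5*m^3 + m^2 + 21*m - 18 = (m - 1)*(m^3 - 4*m^2 - 3*m + 18) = (m - 3)*(m - 1)*(m^2 - m - 6) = (m - 3)*(m - 1)*(m + 2)*(m - 3)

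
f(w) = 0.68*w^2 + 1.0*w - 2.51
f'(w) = 1.36*w + 1.0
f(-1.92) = -1.92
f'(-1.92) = -1.61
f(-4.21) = 5.33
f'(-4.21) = -4.73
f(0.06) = -2.45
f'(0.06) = 1.08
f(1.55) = 0.67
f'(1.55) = 3.11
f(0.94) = -0.97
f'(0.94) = 2.28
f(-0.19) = -2.68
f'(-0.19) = 0.74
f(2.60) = 4.69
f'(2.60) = 4.54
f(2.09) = 2.55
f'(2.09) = 3.84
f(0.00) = -2.51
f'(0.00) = 1.00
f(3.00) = 6.61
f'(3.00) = 5.08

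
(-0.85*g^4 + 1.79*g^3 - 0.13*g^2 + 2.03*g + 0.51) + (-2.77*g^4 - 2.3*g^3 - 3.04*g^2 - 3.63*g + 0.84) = -3.62*g^4 - 0.51*g^3 - 3.17*g^2 - 1.6*g + 1.35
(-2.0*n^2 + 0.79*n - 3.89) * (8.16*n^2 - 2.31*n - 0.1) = -16.32*n^4 + 11.0664*n^3 - 33.3673*n^2 + 8.9069*n + 0.389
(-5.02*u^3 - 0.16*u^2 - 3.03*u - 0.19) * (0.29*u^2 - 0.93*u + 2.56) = -1.4558*u^5 + 4.6222*u^4 - 13.5811*u^3 + 2.3532*u^2 - 7.5801*u - 0.4864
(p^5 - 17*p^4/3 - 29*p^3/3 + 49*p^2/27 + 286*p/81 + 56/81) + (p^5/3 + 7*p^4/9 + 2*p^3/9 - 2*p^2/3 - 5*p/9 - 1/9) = 4*p^5/3 - 44*p^4/9 - 85*p^3/9 + 31*p^2/27 + 241*p/81 + 47/81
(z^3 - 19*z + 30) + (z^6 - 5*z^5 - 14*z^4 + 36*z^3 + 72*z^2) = z^6 - 5*z^5 - 14*z^4 + 37*z^3 + 72*z^2 - 19*z + 30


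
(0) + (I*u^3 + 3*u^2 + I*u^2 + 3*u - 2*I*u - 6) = I*u^3 + 3*u^2 + I*u^2 + 3*u - 2*I*u - 6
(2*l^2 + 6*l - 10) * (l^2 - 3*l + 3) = 2*l^4 - 22*l^2 + 48*l - 30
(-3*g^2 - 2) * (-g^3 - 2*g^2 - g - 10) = 3*g^5 + 6*g^4 + 5*g^3 + 34*g^2 + 2*g + 20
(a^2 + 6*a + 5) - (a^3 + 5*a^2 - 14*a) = -a^3 - 4*a^2 + 20*a + 5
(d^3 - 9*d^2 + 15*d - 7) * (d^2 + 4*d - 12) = d^5 - 5*d^4 - 33*d^3 + 161*d^2 - 208*d + 84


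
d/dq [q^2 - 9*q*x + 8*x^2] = 2*q - 9*x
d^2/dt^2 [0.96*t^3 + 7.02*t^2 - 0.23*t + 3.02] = 5.76*t + 14.04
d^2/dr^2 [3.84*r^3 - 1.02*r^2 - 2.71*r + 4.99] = 23.04*r - 2.04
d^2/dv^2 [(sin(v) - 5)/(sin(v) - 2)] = 3*(sin(v)^2 + 2*sin(v) - 2)/(sin(v) - 2)^3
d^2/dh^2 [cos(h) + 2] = -cos(h)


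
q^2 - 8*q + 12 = (q - 6)*(q - 2)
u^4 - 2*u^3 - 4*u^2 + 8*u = u*(u - 2)^2*(u + 2)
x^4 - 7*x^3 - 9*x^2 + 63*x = x*(x - 7)*(x - 3)*(x + 3)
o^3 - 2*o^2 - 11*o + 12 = (o - 4)*(o - 1)*(o + 3)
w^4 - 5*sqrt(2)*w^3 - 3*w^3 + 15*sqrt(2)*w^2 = w^2*(w - 3)*(w - 5*sqrt(2))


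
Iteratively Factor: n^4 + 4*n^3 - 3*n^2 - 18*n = (n + 3)*(n^3 + n^2 - 6*n) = (n - 2)*(n + 3)*(n^2 + 3*n) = (n - 2)*(n + 3)^2*(n)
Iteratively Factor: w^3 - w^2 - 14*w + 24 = (w - 2)*(w^2 + w - 12) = (w - 2)*(w + 4)*(w - 3)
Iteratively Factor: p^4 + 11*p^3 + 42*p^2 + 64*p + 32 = (p + 4)*(p^3 + 7*p^2 + 14*p + 8) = (p + 4)^2*(p^2 + 3*p + 2) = (p + 1)*(p + 4)^2*(p + 2)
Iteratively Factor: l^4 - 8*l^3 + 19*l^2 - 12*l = (l - 3)*(l^3 - 5*l^2 + 4*l) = (l - 3)*(l - 1)*(l^2 - 4*l) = l*(l - 3)*(l - 1)*(l - 4)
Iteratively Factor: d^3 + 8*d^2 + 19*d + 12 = (d + 3)*(d^2 + 5*d + 4) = (d + 3)*(d + 4)*(d + 1)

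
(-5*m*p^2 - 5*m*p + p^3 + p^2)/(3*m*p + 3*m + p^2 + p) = p*(-5*m + p)/(3*m + p)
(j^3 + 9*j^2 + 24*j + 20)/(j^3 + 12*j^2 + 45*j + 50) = (j + 2)/(j + 5)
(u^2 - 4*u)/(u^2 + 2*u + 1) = u*(u - 4)/(u^2 + 2*u + 1)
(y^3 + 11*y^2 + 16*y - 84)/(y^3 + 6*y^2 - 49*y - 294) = (y - 2)/(y - 7)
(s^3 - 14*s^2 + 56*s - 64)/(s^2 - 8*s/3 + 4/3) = 3*(s^2 - 12*s + 32)/(3*s - 2)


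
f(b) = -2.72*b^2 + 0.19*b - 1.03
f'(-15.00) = 81.79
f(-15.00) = -615.88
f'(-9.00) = 49.15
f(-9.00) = -223.06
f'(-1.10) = 6.17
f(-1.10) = -4.53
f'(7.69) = -41.64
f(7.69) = -160.42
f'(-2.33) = 12.87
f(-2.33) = -16.24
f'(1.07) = -5.63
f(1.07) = -3.94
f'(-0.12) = 0.84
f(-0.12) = -1.09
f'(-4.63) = 25.38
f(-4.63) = -60.22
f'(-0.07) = 0.57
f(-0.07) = -1.06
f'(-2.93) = 16.13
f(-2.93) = -24.94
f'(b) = 0.19 - 5.44*b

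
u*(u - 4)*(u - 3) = u^3 - 7*u^2 + 12*u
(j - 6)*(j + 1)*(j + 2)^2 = j^4 - j^3 - 22*j^2 - 44*j - 24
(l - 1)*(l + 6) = l^2 + 5*l - 6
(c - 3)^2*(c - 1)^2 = c^4 - 8*c^3 + 22*c^2 - 24*c + 9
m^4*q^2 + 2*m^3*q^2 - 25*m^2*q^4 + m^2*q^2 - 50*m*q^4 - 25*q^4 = (m - 5*q)*(m + 5*q)*(m*q + q)^2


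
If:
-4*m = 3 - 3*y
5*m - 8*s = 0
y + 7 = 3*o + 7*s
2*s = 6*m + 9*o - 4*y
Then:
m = 480/233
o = 404/699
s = 300/233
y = 873/233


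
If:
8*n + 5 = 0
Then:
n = -5/8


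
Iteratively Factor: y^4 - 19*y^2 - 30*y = (y + 3)*(y^3 - 3*y^2 - 10*y) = (y - 5)*(y + 3)*(y^2 + 2*y) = y*(y - 5)*(y + 3)*(y + 2)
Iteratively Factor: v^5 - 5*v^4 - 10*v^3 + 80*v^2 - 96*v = (v)*(v^4 - 5*v^3 - 10*v^2 + 80*v - 96) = v*(v - 3)*(v^3 - 2*v^2 - 16*v + 32) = v*(v - 3)*(v - 2)*(v^2 - 16) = v*(v - 3)*(v - 2)*(v + 4)*(v - 4)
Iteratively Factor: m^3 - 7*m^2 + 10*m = (m - 2)*(m^2 - 5*m) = m*(m - 2)*(m - 5)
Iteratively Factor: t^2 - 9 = (t + 3)*(t - 3)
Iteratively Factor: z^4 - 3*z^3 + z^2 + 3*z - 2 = (z - 2)*(z^3 - z^2 - z + 1) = (z - 2)*(z - 1)*(z^2 - 1) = (z - 2)*(z - 1)^2*(z + 1)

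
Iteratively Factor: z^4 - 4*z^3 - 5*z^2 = (z - 5)*(z^3 + z^2) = z*(z - 5)*(z^2 + z) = z*(z - 5)*(z + 1)*(z)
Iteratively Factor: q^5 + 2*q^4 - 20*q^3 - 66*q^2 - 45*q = (q - 5)*(q^4 + 7*q^3 + 15*q^2 + 9*q) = (q - 5)*(q + 1)*(q^3 + 6*q^2 + 9*q) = (q - 5)*(q + 1)*(q + 3)*(q^2 + 3*q) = (q - 5)*(q + 1)*(q + 3)^2*(q)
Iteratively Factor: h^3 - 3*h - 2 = (h + 1)*(h^2 - h - 2) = (h + 1)^2*(h - 2)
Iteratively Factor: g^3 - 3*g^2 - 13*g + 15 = (g - 1)*(g^2 - 2*g - 15) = (g - 5)*(g - 1)*(g + 3)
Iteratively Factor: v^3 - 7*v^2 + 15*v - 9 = (v - 3)*(v^2 - 4*v + 3) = (v - 3)^2*(v - 1)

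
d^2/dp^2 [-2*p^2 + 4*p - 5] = -4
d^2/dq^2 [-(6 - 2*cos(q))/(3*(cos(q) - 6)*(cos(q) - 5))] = 2*((1 - cos(q)^2)^2 - cos(q)^5 + 83*cos(q)^3 - 343*cos(q)^2 + 108*cos(q) + 113)/(3*(cos(q) - 6)^3*(cos(q) - 5)^3)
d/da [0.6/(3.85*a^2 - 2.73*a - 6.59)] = (1.638 - 4.62*a)/(-3.85*a^2 + 2.73*a + 6.59)^2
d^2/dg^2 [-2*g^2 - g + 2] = -4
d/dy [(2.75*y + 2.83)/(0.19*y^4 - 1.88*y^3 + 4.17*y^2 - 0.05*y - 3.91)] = (-1.5675*y^4 + 8.1892*y^3 + 4.4937*y^2 - 23.6022*y - 10.611)/(0.0361*y^8 - 0.7144*y^7 + 5.119*y^6 - 15.6982*y^5 + 16.0911*y^4 + 14.2846*y^3 - 32.6069*y^2 + 0.391*y + 15.2881)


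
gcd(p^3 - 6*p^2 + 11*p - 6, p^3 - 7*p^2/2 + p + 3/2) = p^2 - 4*p + 3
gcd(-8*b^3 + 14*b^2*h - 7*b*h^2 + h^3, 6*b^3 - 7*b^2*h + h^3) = 2*b^2 - 3*b*h + h^2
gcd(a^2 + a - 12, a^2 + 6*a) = 1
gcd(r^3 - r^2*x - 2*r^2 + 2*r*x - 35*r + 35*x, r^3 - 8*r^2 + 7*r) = r - 7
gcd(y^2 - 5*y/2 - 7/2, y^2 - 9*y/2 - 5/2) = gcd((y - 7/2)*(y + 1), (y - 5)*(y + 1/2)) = 1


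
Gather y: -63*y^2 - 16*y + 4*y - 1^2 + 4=-63*y^2 - 12*y + 3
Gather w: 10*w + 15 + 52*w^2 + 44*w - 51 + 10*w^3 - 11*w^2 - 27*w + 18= 10*w^3 + 41*w^2 + 27*w - 18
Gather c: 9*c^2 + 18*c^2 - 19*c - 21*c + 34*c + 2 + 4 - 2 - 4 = 27*c^2 - 6*c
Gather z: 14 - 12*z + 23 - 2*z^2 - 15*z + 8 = -2*z^2 - 27*z + 45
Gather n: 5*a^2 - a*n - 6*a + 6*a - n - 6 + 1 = 5*a^2 + n*(-a - 1) - 5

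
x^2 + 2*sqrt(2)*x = x*(x + 2*sqrt(2))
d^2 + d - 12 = (d - 3)*(d + 4)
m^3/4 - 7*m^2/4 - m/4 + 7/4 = (m/4 + 1/4)*(m - 7)*(m - 1)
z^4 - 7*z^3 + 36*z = z*(z - 6)*(z - 3)*(z + 2)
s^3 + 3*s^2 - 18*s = s*(s - 3)*(s + 6)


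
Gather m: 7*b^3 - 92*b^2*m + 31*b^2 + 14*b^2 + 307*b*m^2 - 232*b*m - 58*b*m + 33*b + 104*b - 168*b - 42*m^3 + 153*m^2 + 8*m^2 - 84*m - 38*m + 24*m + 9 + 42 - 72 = 7*b^3 + 45*b^2 - 31*b - 42*m^3 + m^2*(307*b + 161) + m*(-92*b^2 - 290*b - 98) - 21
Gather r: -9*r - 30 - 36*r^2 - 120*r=-36*r^2 - 129*r - 30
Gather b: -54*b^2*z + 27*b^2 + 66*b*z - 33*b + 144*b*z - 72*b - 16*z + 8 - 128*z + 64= b^2*(27 - 54*z) + b*(210*z - 105) - 144*z + 72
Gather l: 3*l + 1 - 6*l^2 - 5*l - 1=-6*l^2 - 2*l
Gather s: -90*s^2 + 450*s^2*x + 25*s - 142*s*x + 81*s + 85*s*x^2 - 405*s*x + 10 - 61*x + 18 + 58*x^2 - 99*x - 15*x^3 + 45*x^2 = s^2*(450*x - 90) + s*(85*x^2 - 547*x + 106) - 15*x^3 + 103*x^2 - 160*x + 28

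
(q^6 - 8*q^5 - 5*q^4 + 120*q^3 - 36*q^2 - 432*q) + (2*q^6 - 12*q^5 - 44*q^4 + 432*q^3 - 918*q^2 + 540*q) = 3*q^6 - 20*q^5 - 49*q^4 + 552*q^3 - 954*q^2 + 108*q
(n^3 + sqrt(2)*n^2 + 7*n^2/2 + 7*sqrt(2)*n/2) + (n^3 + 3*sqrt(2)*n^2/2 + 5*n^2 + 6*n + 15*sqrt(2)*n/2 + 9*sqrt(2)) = 2*n^3 + 5*sqrt(2)*n^2/2 + 17*n^2/2 + 6*n + 11*sqrt(2)*n + 9*sqrt(2)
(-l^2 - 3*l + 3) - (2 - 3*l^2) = 2*l^2 - 3*l + 1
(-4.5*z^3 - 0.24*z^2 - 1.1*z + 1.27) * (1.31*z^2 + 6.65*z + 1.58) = -5.895*z^5 - 30.2394*z^4 - 10.147*z^3 - 6.0305*z^2 + 6.7075*z + 2.0066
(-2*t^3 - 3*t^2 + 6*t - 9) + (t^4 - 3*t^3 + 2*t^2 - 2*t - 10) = t^4 - 5*t^3 - t^2 + 4*t - 19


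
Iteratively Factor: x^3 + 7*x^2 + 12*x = (x + 4)*(x^2 + 3*x) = x*(x + 4)*(x + 3)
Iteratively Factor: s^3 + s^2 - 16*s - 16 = (s + 1)*(s^2 - 16) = (s + 1)*(s + 4)*(s - 4)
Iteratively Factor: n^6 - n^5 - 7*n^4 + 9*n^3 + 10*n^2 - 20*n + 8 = (n + 2)*(n^5 - 3*n^4 - n^3 + 11*n^2 - 12*n + 4) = (n - 1)*(n + 2)*(n^4 - 2*n^3 - 3*n^2 + 8*n - 4) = (n - 2)*(n - 1)*(n + 2)*(n^3 - 3*n + 2) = (n - 2)*(n - 1)^2*(n + 2)*(n^2 + n - 2) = (n - 2)*(n - 1)^2*(n + 2)^2*(n - 1)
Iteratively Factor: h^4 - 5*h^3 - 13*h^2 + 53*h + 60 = (h + 1)*(h^3 - 6*h^2 - 7*h + 60) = (h + 1)*(h + 3)*(h^2 - 9*h + 20) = (h - 4)*(h + 1)*(h + 3)*(h - 5)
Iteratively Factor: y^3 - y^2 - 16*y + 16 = (y + 4)*(y^2 - 5*y + 4) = (y - 4)*(y + 4)*(y - 1)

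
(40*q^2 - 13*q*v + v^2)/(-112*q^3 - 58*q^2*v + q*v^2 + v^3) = (-5*q + v)/(14*q^2 + 9*q*v + v^2)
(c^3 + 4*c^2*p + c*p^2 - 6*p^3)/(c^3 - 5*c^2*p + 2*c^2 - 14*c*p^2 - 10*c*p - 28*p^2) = (-c^2 - 2*c*p + 3*p^2)/(-c^2 + 7*c*p - 2*c + 14*p)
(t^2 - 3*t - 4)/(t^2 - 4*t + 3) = (t^2 - 3*t - 4)/(t^2 - 4*t + 3)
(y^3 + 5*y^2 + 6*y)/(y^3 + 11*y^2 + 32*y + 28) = y*(y + 3)/(y^2 + 9*y + 14)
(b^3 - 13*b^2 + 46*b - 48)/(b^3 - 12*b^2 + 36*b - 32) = (b - 3)/(b - 2)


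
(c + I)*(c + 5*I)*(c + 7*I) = c^3 + 13*I*c^2 - 47*c - 35*I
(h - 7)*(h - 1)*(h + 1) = h^3 - 7*h^2 - h + 7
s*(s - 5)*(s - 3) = s^3 - 8*s^2 + 15*s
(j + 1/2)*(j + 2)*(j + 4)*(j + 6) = j^4 + 25*j^3/2 + 50*j^2 + 70*j + 24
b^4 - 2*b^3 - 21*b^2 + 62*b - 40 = (b - 4)*(b - 2)*(b - 1)*(b + 5)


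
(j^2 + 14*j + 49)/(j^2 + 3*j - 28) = (j + 7)/(j - 4)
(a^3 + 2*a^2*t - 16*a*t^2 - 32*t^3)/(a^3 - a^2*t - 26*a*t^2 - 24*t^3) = (-a^2 + 2*a*t + 8*t^2)/(-a^2 + 5*a*t + 6*t^2)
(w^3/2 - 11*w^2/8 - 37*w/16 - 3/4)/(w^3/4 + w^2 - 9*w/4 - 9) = (8*w^3 - 22*w^2 - 37*w - 12)/(4*(w^3 + 4*w^2 - 9*w - 36))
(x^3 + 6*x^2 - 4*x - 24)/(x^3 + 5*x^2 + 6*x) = (x^2 + 4*x - 12)/(x*(x + 3))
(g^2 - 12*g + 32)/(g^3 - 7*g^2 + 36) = (g^2 - 12*g + 32)/(g^3 - 7*g^2 + 36)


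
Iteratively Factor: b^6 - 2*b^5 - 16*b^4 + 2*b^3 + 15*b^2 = (b + 1)*(b^5 - 3*b^4 - 13*b^3 + 15*b^2) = (b - 5)*(b + 1)*(b^4 + 2*b^3 - 3*b^2) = b*(b - 5)*(b + 1)*(b^3 + 2*b^2 - 3*b) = b*(b - 5)*(b + 1)*(b + 3)*(b^2 - b) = b*(b - 5)*(b - 1)*(b + 1)*(b + 3)*(b)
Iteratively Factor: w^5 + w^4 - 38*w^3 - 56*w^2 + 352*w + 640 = (w + 2)*(w^4 - w^3 - 36*w^2 + 16*w + 320) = (w + 2)*(w + 4)*(w^3 - 5*w^2 - 16*w + 80) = (w - 5)*(w + 2)*(w + 4)*(w^2 - 16) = (w - 5)*(w - 4)*(w + 2)*(w + 4)*(w + 4)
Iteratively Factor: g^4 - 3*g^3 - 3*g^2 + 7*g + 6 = (g - 3)*(g^3 - 3*g - 2) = (g - 3)*(g - 2)*(g^2 + 2*g + 1) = (g - 3)*(g - 2)*(g + 1)*(g + 1)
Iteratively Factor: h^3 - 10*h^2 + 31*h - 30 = (h - 2)*(h^2 - 8*h + 15) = (h - 5)*(h - 2)*(h - 3)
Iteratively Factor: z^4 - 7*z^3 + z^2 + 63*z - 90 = (z - 3)*(z^3 - 4*z^2 - 11*z + 30) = (z - 3)*(z + 3)*(z^2 - 7*z + 10) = (z - 5)*(z - 3)*(z + 3)*(z - 2)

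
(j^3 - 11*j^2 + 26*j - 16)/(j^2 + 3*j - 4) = (j^2 - 10*j + 16)/(j + 4)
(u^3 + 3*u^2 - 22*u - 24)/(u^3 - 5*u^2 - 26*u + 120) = (u^2 + 7*u + 6)/(u^2 - u - 30)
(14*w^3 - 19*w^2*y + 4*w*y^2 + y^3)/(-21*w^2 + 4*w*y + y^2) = (2*w^2 - 3*w*y + y^2)/(-3*w + y)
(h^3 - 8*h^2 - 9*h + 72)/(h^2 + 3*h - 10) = (h^3 - 8*h^2 - 9*h + 72)/(h^2 + 3*h - 10)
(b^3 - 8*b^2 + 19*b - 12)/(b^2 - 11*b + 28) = (b^2 - 4*b + 3)/(b - 7)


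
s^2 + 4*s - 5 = (s - 1)*(s + 5)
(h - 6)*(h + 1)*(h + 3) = h^3 - 2*h^2 - 21*h - 18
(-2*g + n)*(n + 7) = -2*g*n - 14*g + n^2 + 7*n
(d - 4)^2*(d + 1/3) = d^3 - 23*d^2/3 + 40*d/3 + 16/3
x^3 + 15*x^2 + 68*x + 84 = (x + 2)*(x + 6)*(x + 7)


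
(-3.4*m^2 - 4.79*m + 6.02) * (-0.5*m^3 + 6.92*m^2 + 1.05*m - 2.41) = 1.7*m^5 - 21.133*m^4 - 39.7268*m^3 + 44.8229*m^2 + 17.8649*m - 14.5082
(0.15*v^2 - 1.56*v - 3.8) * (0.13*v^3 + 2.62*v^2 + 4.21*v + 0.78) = 0.0195*v^5 + 0.1902*v^4 - 3.9497*v^3 - 16.4066*v^2 - 17.2148*v - 2.964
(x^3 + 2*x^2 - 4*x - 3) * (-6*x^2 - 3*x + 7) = -6*x^5 - 15*x^4 + 25*x^3 + 44*x^2 - 19*x - 21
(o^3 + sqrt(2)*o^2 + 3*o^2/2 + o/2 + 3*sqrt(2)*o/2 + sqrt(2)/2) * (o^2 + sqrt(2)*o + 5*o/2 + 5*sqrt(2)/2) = o^5 + 2*sqrt(2)*o^4 + 4*o^4 + 25*o^3/4 + 8*sqrt(2)*o^3 + 37*o^2/4 + 17*sqrt(2)*o^2/2 + 5*sqrt(2)*o/2 + 17*o/2 + 5/2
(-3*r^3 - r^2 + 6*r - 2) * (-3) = 9*r^3 + 3*r^2 - 18*r + 6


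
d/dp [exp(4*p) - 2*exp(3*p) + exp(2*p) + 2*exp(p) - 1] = 2*(2*exp(3*p) - 3*exp(2*p) + exp(p) + 1)*exp(p)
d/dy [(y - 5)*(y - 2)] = 2*y - 7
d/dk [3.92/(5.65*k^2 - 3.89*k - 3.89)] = (15.2488 - 44.296*k)/(-5.65*k^2 + 3.89*k + 3.89)^2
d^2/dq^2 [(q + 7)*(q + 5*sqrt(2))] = 2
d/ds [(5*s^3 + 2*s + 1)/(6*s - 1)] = (60*s^3 - 15*s^2 - 8)/(36*s^2 - 12*s + 1)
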